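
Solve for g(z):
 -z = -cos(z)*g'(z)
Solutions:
 g(z) = C1 + Integral(z/cos(z), z)


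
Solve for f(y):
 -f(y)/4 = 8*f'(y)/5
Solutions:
 f(y) = C1*exp(-5*y/32)


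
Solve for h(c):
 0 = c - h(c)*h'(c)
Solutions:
 h(c) = -sqrt(C1 + c^2)
 h(c) = sqrt(C1 + c^2)


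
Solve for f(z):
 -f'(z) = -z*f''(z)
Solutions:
 f(z) = C1 + C2*z^2


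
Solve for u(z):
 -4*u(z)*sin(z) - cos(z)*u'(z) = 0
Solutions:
 u(z) = C1*cos(z)^4


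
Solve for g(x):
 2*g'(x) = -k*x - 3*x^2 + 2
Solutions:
 g(x) = C1 - k*x^2/4 - x^3/2 + x


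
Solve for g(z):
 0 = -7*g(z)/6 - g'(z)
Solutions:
 g(z) = C1*exp(-7*z/6)


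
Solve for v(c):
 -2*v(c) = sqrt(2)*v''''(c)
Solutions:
 v(c) = (C1*sin(2^(5/8)*c/2) + C2*cos(2^(5/8)*c/2))*exp(-2^(5/8)*c/2) + (C3*sin(2^(5/8)*c/2) + C4*cos(2^(5/8)*c/2))*exp(2^(5/8)*c/2)


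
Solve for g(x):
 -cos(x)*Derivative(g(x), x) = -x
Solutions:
 g(x) = C1 + Integral(x/cos(x), x)


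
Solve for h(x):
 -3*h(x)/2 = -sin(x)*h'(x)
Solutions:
 h(x) = C1*(cos(x) - 1)^(3/4)/(cos(x) + 1)^(3/4)


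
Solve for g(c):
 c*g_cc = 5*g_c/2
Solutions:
 g(c) = C1 + C2*c^(7/2)


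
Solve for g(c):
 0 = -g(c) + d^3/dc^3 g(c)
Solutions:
 g(c) = C3*exp(c) + (C1*sin(sqrt(3)*c/2) + C2*cos(sqrt(3)*c/2))*exp(-c/2)


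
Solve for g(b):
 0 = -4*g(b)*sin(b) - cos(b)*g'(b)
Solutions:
 g(b) = C1*cos(b)^4


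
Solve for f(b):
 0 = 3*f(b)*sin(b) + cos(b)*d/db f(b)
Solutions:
 f(b) = C1*cos(b)^3


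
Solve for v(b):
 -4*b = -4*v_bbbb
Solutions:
 v(b) = C1 + C2*b + C3*b^2 + C4*b^3 + b^5/120


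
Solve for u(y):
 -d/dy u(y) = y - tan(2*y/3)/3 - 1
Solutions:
 u(y) = C1 - y^2/2 + y - log(cos(2*y/3))/2


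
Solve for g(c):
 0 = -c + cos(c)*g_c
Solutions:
 g(c) = C1 + Integral(c/cos(c), c)


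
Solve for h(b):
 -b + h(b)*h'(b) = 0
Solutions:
 h(b) = -sqrt(C1 + b^2)
 h(b) = sqrt(C1 + b^2)


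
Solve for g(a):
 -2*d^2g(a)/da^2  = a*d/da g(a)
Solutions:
 g(a) = C1 + C2*erf(a/2)


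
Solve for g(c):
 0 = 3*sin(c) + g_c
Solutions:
 g(c) = C1 + 3*cos(c)


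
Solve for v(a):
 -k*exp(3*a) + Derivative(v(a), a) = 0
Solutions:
 v(a) = C1 + k*exp(3*a)/3


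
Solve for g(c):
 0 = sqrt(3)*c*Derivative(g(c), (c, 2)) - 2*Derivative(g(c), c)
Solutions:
 g(c) = C1 + C2*c^(1 + 2*sqrt(3)/3)


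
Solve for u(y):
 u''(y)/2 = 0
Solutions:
 u(y) = C1 + C2*y


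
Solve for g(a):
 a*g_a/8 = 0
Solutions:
 g(a) = C1


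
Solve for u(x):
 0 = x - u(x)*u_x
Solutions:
 u(x) = -sqrt(C1 + x^2)
 u(x) = sqrt(C1 + x^2)


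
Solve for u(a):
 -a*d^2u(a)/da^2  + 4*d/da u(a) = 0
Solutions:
 u(a) = C1 + C2*a^5


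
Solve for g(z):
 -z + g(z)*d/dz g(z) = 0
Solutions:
 g(z) = -sqrt(C1 + z^2)
 g(z) = sqrt(C1 + z^2)


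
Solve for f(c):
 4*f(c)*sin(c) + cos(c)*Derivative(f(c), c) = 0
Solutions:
 f(c) = C1*cos(c)^4


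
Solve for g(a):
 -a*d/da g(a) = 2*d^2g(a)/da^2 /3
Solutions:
 g(a) = C1 + C2*erf(sqrt(3)*a/2)


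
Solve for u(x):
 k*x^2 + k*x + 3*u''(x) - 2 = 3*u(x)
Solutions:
 u(x) = C1*exp(-x) + C2*exp(x) + k*x^2/3 + k*x/3 + 2*k/3 - 2/3


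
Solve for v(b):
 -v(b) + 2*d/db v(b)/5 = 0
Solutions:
 v(b) = C1*exp(5*b/2)


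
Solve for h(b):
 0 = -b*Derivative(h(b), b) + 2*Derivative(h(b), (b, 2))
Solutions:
 h(b) = C1 + C2*erfi(b/2)


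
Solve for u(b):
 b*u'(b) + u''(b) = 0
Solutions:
 u(b) = C1 + C2*erf(sqrt(2)*b/2)


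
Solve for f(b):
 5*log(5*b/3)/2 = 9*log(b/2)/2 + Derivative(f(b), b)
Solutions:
 f(b) = C1 - 2*b*log(b) + 2*b + b*log(400*sqrt(30)/27)


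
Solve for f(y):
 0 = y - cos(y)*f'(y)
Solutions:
 f(y) = C1 + Integral(y/cos(y), y)


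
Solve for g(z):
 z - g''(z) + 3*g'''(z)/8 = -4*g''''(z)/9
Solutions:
 g(z) = C1 + C2*z + C3*exp(3*z*(-9 + sqrt(1105))/64) + C4*exp(-3*z*(9 + sqrt(1105))/64) + z^3/6 + 3*z^2/16


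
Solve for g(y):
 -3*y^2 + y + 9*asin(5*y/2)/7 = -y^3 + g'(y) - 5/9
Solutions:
 g(y) = C1 + y^4/4 - y^3 + y^2/2 + 9*y*asin(5*y/2)/7 + 5*y/9 + 9*sqrt(4 - 25*y^2)/35


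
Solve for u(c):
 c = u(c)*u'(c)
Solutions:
 u(c) = -sqrt(C1 + c^2)
 u(c) = sqrt(C1 + c^2)


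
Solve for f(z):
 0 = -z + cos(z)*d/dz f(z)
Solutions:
 f(z) = C1 + Integral(z/cos(z), z)


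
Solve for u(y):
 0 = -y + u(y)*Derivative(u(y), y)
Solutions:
 u(y) = -sqrt(C1 + y^2)
 u(y) = sqrt(C1 + y^2)


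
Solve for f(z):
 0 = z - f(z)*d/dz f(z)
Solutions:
 f(z) = -sqrt(C1 + z^2)
 f(z) = sqrt(C1 + z^2)


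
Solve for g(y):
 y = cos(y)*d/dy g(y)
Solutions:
 g(y) = C1 + Integral(y/cos(y), y)


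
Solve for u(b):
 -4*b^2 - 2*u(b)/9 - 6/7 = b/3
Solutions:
 u(b) = -18*b^2 - 3*b/2 - 27/7


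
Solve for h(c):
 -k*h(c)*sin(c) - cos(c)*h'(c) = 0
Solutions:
 h(c) = C1*exp(k*log(cos(c)))


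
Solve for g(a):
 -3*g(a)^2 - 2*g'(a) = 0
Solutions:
 g(a) = 2/(C1 + 3*a)


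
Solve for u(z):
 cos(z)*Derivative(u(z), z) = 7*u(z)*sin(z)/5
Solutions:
 u(z) = C1/cos(z)^(7/5)


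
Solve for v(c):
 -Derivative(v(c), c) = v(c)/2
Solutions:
 v(c) = C1*exp(-c/2)


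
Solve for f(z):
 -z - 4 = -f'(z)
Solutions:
 f(z) = C1 + z^2/2 + 4*z


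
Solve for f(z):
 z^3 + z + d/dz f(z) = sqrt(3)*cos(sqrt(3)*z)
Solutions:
 f(z) = C1 - z^4/4 - z^2/2 + sin(sqrt(3)*z)


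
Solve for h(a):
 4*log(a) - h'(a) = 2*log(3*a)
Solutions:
 h(a) = C1 + 2*a*log(a) - a*log(9) - 2*a


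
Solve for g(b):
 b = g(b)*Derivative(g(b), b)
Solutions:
 g(b) = -sqrt(C1 + b^2)
 g(b) = sqrt(C1 + b^2)


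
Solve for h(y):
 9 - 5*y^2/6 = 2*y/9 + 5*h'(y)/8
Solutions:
 h(y) = C1 - 4*y^3/9 - 8*y^2/45 + 72*y/5


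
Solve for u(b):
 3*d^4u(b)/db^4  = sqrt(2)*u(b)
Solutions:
 u(b) = C1*exp(-2^(1/8)*3^(3/4)*b/3) + C2*exp(2^(1/8)*3^(3/4)*b/3) + C3*sin(2^(1/8)*3^(3/4)*b/3) + C4*cos(2^(1/8)*3^(3/4)*b/3)


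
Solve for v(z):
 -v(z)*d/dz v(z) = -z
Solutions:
 v(z) = -sqrt(C1 + z^2)
 v(z) = sqrt(C1 + z^2)


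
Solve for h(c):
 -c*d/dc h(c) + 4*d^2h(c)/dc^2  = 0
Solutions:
 h(c) = C1 + C2*erfi(sqrt(2)*c/4)


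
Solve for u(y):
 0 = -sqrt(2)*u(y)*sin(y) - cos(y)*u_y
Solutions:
 u(y) = C1*cos(y)^(sqrt(2))


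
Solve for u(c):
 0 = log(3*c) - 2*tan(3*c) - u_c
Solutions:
 u(c) = C1 + c*log(c) - c + c*log(3) + 2*log(cos(3*c))/3


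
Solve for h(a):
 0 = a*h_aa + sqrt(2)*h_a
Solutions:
 h(a) = C1 + C2*a^(1 - sqrt(2))


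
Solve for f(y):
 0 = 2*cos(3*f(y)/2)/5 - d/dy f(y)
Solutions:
 -2*y/5 - log(sin(3*f(y)/2) - 1)/3 + log(sin(3*f(y)/2) + 1)/3 = C1


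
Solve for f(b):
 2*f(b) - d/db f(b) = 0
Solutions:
 f(b) = C1*exp(2*b)


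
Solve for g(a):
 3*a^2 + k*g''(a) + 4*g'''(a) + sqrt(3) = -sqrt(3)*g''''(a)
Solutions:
 g(a) = C1 + C2*a + C3*exp(sqrt(3)*a*(sqrt(-sqrt(3)*k + 4) - 2)/3) + C4*exp(-sqrt(3)*a*(sqrt(-sqrt(3)*k + 4) + 2)/3) - a^4/(4*k) + 4*a^3/k^2 + a^2*(-sqrt(3)/2 + 3*sqrt(3)/k - 48/k^2)/k


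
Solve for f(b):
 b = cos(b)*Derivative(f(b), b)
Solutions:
 f(b) = C1 + Integral(b/cos(b), b)


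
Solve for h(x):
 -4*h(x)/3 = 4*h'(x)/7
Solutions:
 h(x) = C1*exp(-7*x/3)


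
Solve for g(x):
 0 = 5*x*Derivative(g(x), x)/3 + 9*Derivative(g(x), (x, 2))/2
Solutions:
 g(x) = C1 + C2*erf(sqrt(15)*x/9)


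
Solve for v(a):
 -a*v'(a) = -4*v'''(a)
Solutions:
 v(a) = C1 + Integral(C2*airyai(2^(1/3)*a/2) + C3*airybi(2^(1/3)*a/2), a)


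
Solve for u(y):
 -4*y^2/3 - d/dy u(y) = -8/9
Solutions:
 u(y) = C1 - 4*y^3/9 + 8*y/9


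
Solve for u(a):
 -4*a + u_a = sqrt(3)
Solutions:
 u(a) = C1 + 2*a^2 + sqrt(3)*a


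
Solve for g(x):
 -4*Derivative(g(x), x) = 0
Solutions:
 g(x) = C1


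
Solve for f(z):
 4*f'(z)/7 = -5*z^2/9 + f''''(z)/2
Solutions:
 f(z) = C1 + C4*exp(2*7^(2/3)*z/7) - 35*z^3/108 + (C2*sin(sqrt(3)*7^(2/3)*z/7) + C3*cos(sqrt(3)*7^(2/3)*z/7))*exp(-7^(2/3)*z/7)


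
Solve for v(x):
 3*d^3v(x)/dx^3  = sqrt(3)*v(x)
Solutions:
 v(x) = C3*exp(3^(5/6)*x/3) + (C1*sin(3^(1/3)*x/2) + C2*cos(3^(1/3)*x/2))*exp(-3^(5/6)*x/6)


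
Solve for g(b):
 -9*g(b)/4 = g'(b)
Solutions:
 g(b) = C1*exp(-9*b/4)


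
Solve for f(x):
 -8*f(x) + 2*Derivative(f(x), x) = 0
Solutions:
 f(x) = C1*exp(4*x)


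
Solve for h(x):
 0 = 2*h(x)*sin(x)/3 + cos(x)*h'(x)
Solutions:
 h(x) = C1*cos(x)^(2/3)


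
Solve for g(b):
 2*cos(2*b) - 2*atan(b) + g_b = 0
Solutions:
 g(b) = C1 + 2*b*atan(b) - log(b^2 + 1) - sin(2*b)


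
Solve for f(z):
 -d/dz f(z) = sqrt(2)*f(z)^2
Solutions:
 f(z) = 1/(C1 + sqrt(2)*z)


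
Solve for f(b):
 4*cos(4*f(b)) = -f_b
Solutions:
 f(b) = -asin((C1 + exp(32*b))/(C1 - exp(32*b)))/4 + pi/4
 f(b) = asin((C1 + exp(32*b))/(C1 - exp(32*b)))/4


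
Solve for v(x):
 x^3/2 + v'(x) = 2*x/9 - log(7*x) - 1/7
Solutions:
 v(x) = C1 - x^4/8 + x^2/9 - x*log(x) - x*log(7) + 6*x/7


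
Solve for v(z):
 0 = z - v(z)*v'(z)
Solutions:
 v(z) = -sqrt(C1 + z^2)
 v(z) = sqrt(C1 + z^2)


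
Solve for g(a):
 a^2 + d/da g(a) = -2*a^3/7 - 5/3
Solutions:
 g(a) = C1 - a^4/14 - a^3/3 - 5*a/3


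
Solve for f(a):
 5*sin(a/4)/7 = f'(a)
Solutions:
 f(a) = C1 - 20*cos(a/4)/7


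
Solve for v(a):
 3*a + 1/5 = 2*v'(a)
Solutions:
 v(a) = C1 + 3*a^2/4 + a/10


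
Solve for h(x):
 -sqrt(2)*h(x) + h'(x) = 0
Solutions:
 h(x) = C1*exp(sqrt(2)*x)


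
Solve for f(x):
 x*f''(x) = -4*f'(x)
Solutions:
 f(x) = C1 + C2/x^3


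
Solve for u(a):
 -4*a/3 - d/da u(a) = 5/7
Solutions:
 u(a) = C1 - 2*a^2/3 - 5*a/7


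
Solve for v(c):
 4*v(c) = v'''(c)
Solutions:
 v(c) = C3*exp(2^(2/3)*c) + (C1*sin(2^(2/3)*sqrt(3)*c/2) + C2*cos(2^(2/3)*sqrt(3)*c/2))*exp(-2^(2/3)*c/2)


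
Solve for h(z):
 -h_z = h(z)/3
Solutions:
 h(z) = C1*exp(-z/3)


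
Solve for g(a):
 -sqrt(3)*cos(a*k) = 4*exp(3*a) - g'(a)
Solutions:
 g(a) = C1 + 4*exp(3*a)/3 + sqrt(3)*sin(a*k)/k


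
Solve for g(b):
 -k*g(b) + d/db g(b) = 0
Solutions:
 g(b) = C1*exp(b*k)


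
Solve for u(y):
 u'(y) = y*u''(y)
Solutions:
 u(y) = C1 + C2*y^2


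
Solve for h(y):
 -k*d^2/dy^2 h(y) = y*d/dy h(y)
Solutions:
 h(y) = C1 + C2*sqrt(k)*erf(sqrt(2)*y*sqrt(1/k)/2)


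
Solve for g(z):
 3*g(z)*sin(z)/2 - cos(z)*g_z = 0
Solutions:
 g(z) = C1/cos(z)^(3/2)


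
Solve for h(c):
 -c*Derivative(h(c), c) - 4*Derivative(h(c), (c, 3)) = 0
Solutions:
 h(c) = C1 + Integral(C2*airyai(-2^(1/3)*c/2) + C3*airybi(-2^(1/3)*c/2), c)


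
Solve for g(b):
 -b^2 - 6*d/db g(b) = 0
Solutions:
 g(b) = C1 - b^3/18


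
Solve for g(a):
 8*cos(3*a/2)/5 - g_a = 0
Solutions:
 g(a) = C1 + 16*sin(3*a/2)/15


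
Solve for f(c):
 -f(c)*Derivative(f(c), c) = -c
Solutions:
 f(c) = -sqrt(C1 + c^2)
 f(c) = sqrt(C1 + c^2)


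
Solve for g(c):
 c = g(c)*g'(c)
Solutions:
 g(c) = -sqrt(C1 + c^2)
 g(c) = sqrt(C1 + c^2)


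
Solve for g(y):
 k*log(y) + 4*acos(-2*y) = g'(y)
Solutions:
 g(y) = C1 + k*y*(log(y) - 1) + 4*y*acos(-2*y) + 2*sqrt(1 - 4*y^2)


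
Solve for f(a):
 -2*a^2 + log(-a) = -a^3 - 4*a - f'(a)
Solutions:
 f(a) = C1 - a^4/4 + 2*a^3/3 - 2*a^2 - a*log(-a) + a


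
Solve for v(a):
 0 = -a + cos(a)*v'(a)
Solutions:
 v(a) = C1 + Integral(a/cos(a), a)


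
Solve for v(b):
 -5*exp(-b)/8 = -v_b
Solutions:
 v(b) = C1 - 5*exp(-b)/8


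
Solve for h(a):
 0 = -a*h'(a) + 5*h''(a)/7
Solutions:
 h(a) = C1 + C2*erfi(sqrt(70)*a/10)


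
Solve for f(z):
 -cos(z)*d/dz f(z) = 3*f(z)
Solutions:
 f(z) = C1*(sin(z) - 1)^(3/2)/(sin(z) + 1)^(3/2)


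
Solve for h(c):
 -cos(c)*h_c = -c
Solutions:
 h(c) = C1 + Integral(c/cos(c), c)


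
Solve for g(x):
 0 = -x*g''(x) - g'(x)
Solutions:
 g(x) = C1 + C2*log(x)


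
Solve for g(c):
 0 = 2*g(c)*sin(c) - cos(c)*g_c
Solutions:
 g(c) = C1/cos(c)^2


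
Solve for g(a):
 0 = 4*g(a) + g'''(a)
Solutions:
 g(a) = C3*exp(-2^(2/3)*a) + (C1*sin(2^(2/3)*sqrt(3)*a/2) + C2*cos(2^(2/3)*sqrt(3)*a/2))*exp(2^(2/3)*a/2)


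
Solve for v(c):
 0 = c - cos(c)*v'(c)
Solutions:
 v(c) = C1 + Integral(c/cos(c), c)


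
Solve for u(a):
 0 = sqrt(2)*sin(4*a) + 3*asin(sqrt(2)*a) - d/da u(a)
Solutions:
 u(a) = C1 + 3*a*asin(sqrt(2)*a) + 3*sqrt(2)*sqrt(1 - 2*a^2)/2 - sqrt(2)*cos(4*a)/4


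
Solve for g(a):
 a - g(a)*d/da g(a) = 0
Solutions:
 g(a) = -sqrt(C1 + a^2)
 g(a) = sqrt(C1 + a^2)


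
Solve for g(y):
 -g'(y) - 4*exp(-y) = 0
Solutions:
 g(y) = C1 + 4*exp(-y)


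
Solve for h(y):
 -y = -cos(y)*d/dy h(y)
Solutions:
 h(y) = C1 + Integral(y/cos(y), y)


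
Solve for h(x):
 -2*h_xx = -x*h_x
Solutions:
 h(x) = C1 + C2*erfi(x/2)


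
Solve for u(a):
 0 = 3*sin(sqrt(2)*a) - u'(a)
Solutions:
 u(a) = C1 - 3*sqrt(2)*cos(sqrt(2)*a)/2


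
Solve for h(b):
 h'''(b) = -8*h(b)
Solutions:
 h(b) = C3*exp(-2*b) + (C1*sin(sqrt(3)*b) + C2*cos(sqrt(3)*b))*exp(b)


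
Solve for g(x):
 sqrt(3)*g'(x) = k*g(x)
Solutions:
 g(x) = C1*exp(sqrt(3)*k*x/3)


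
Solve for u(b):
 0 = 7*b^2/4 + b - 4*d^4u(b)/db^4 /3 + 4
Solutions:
 u(b) = C1 + C2*b + C3*b^2 + C4*b^3 + 7*b^6/1920 + b^5/160 + b^4/8


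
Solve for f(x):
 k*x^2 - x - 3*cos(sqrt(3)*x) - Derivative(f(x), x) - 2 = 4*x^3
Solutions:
 f(x) = C1 + k*x^3/3 - x^4 - x^2/2 - 2*x - sqrt(3)*sin(sqrt(3)*x)


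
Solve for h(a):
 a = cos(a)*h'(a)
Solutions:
 h(a) = C1 + Integral(a/cos(a), a)


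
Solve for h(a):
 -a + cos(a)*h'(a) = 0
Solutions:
 h(a) = C1 + Integral(a/cos(a), a)


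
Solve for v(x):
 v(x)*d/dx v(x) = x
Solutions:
 v(x) = -sqrt(C1 + x^2)
 v(x) = sqrt(C1 + x^2)


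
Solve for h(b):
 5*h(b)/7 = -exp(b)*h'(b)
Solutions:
 h(b) = C1*exp(5*exp(-b)/7)


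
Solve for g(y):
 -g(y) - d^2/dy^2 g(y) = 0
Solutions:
 g(y) = C1*sin(y) + C2*cos(y)


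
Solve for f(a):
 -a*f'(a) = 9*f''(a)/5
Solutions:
 f(a) = C1 + C2*erf(sqrt(10)*a/6)


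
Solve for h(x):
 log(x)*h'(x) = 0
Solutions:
 h(x) = C1


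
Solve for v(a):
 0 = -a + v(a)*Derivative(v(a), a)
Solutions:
 v(a) = -sqrt(C1 + a^2)
 v(a) = sqrt(C1 + a^2)


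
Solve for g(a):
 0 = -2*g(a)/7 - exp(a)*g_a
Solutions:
 g(a) = C1*exp(2*exp(-a)/7)


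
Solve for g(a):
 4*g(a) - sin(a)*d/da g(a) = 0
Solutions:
 g(a) = C1*(cos(a)^2 - 2*cos(a) + 1)/(cos(a)^2 + 2*cos(a) + 1)


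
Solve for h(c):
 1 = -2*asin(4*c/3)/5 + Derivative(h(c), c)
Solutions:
 h(c) = C1 + 2*c*asin(4*c/3)/5 + c + sqrt(9 - 16*c^2)/10


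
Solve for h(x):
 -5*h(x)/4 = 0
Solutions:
 h(x) = 0


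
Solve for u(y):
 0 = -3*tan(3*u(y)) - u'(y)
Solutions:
 u(y) = -asin(C1*exp(-9*y))/3 + pi/3
 u(y) = asin(C1*exp(-9*y))/3


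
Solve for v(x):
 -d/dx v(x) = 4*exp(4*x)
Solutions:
 v(x) = C1 - exp(4*x)


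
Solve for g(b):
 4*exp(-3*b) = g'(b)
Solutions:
 g(b) = C1 - 4*exp(-3*b)/3


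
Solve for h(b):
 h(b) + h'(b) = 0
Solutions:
 h(b) = C1*exp(-b)


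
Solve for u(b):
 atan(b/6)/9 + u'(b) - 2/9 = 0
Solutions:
 u(b) = C1 - b*atan(b/6)/9 + 2*b/9 + log(b^2 + 36)/3


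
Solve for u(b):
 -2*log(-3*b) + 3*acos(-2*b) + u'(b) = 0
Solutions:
 u(b) = C1 + 2*b*log(-b) - 3*b*acos(-2*b) - 2*b + 2*b*log(3) - 3*sqrt(1 - 4*b^2)/2


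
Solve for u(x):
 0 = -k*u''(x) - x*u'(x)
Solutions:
 u(x) = C1 + C2*sqrt(k)*erf(sqrt(2)*x*sqrt(1/k)/2)


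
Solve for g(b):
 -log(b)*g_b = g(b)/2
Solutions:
 g(b) = C1*exp(-li(b)/2)


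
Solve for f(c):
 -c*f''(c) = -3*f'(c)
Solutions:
 f(c) = C1 + C2*c^4


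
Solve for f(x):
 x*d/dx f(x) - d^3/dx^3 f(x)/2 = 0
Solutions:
 f(x) = C1 + Integral(C2*airyai(2^(1/3)*x) + C3*airybi(2^(1/3)*x), x)


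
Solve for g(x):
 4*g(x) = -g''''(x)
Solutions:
 g(x) = (C1*sin(x) + C2*cos(x))*exp(-x) + (C3*sin(x) + C4*cos(x))*exp(x)


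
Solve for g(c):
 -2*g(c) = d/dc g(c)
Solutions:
 g(c) = C1*exp(-2*c)


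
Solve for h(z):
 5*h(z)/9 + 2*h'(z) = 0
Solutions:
 h(z) = C1*exp(-5*z/18)


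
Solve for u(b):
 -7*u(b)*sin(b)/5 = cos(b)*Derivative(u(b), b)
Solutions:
 u(b) = C1*cos(b)^(7/5)


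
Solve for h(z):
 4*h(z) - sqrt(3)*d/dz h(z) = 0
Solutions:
 h(z) = C1*exp(4*sqrt(3)*z/3)


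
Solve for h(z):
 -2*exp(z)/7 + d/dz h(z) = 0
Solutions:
 h(z) = C1 + 2*exp(z)/7


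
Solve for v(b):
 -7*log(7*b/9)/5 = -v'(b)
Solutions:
 v(b) = C1 + 7*b*log(b)/5 - 14*b*log(3)/5 - 7*b/5 + 7*b*log(7)/5


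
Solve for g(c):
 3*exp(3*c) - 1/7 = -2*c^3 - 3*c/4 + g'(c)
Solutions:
 g(c) = C1 + c^4/2 + 3*c^2/8 - c/7 + exp(3*c)


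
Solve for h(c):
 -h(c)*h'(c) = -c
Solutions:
 h(c) = -sqrt(C1 + c^2)
 h(c) = sqrt(C1 + c^2)


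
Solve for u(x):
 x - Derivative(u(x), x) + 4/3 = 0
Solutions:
 u(x) = C1 + x^2/2 + 4*x/3


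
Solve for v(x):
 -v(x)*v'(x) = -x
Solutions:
 v(x) = -sqrt(C1 + x^2)
 v(x) = sqrt(C1 + x^2)


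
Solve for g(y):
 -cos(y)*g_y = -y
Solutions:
 g(y) = C1 + Integral(y/cos(y), y)


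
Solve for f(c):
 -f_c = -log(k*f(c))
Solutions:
 li(k*f(c))/k = C1 + c


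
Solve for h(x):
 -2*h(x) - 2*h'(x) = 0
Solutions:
 h(x) = C1*exp(-x)


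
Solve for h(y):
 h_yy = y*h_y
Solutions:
 h(y) = C1 + C2*erfi(sqrt(2)*y/2)


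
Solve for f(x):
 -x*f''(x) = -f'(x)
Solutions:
 f(x) = C1 + C2*x^2


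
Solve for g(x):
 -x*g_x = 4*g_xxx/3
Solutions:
 g(x) = C1 + Integral(C2*airyai(-6^(1/3)*x/2) + C3*airybi(-6^(1/3)*x/2), x)


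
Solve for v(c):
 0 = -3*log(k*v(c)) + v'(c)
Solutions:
 li(k*v(c))/k = C1 + 3*c


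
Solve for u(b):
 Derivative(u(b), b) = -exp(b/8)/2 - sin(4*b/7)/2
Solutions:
 u(b) = C1 - 4*exp(b/8) + 7*cos(4*b/7)/8


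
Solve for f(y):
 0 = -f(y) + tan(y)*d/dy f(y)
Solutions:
 f(y) = C1*sin(y)


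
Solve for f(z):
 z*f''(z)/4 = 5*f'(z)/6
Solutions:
 f(z) = C1 + C2*z^(13/3)


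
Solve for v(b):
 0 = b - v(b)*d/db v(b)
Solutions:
 v(b) = -sqrt(C1 + b^2)
 v(b) = sqrt(C1 + b^2)


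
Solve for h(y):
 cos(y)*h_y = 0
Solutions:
 h(y) = C1


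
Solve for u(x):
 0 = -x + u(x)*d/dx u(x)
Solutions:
 u(x) = -sqrt(C1 + x^2)
 u(x) = sqrt(C1 + x^2)


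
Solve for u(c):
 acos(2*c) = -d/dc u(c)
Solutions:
 u(c) = C1 - c*acos(2*c) + sqrt(1 - 4*c^2)/2


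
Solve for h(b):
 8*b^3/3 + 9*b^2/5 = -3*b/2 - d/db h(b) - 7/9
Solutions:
 h(b) = C1 - 2*b^4/3 - 3*b^3/5 - 3*b^2/4 - 7*b/9


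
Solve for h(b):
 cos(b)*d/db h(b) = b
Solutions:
 h(b) = C1 + Integral(b/cos(b), b)


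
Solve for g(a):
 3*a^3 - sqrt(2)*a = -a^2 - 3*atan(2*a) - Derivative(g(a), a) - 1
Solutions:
 g(a) = C1 - 3*a^4/4 - a^3/3 + sqrt(2)*a^2/2 - 3*a*atan(2*a) - a + 3*log(4*a^2 + 1)/4


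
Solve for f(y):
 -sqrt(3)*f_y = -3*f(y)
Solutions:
 f(y) = C1*exp(sqrt(3)*y)


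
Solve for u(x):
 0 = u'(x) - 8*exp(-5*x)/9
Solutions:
 u(x) = C1 - 8*exp(-5*x)/45


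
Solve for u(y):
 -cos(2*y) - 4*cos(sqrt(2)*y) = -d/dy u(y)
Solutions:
 u(y) = C1 + sin(2*y)/2 + 2*sqrt(2)*sin(sqrt(2)*y)


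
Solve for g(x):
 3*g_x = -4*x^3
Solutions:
 g(x) = C1 - x^4/3


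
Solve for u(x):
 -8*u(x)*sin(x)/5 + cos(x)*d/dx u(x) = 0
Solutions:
 u(x) = C1/cos(x)^(8/5)


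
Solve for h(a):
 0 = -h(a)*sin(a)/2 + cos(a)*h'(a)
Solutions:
 h(a) = C1/sqrt(cos(a))


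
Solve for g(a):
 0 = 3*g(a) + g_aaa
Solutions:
 g(a) = C3*exp(-3^(1/3)*a) + (C1*sin(3^(5/6)*a/2) + C2*cos(3^(5/6)*a/2))*exp(3^(1/3)*a/2)


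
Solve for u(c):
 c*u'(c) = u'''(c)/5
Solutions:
 u(c) = C1 + Integral(C2*airyai(5^(1/3)*c) + C3*airybi(5^(1/3)*c), c)


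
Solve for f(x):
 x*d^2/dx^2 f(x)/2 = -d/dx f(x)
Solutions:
 f(x) = C1 + C2/x


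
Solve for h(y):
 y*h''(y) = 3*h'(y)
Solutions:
 h(y) = C1 + C2*y^4


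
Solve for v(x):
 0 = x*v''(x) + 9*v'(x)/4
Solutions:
 v(x) = C1 + C2/x^(5/4)


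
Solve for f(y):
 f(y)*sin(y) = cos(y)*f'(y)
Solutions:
 f(y) = C1/cos(y)


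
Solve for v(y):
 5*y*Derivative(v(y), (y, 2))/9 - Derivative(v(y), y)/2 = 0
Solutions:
 v(y) = C1 + C2*y^(19/10)


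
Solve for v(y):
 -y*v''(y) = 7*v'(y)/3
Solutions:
 v(y) = C1 + C2/y^(4/3)


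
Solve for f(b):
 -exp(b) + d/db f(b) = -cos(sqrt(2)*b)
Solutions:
 f(b) = C1 + exp(b) - sqrt(2)*sin(sqrt(2)*b)/2


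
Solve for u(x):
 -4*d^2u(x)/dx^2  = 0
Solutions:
 u(x) = C1 + C2*x


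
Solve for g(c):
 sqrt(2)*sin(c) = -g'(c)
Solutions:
 g(c) = C1 + sqrt(2)*cos(c)


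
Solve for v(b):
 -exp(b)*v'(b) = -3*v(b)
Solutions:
 v(b) = C1*exp(-3*exp(-b))


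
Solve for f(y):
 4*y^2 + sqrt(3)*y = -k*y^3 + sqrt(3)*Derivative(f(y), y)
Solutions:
 f(y) = C1 + sqrt(3)*k*y^4/12 + 4*sqrt(3)*y^3/9 + y^2/2


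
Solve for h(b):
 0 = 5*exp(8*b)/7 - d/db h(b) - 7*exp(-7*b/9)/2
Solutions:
 h(b) = C1 + 5*exp(8*b)/56 + 9*exp(-7*b/9)/2


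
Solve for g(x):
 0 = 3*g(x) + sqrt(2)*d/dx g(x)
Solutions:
 g(x) = C1*exp(-3*sqrt(2)*x/2)


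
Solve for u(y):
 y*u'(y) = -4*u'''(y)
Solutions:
 u(y) = C1 + Integral(C2*airyai(-2^(1/3)*y/2) + C3*airybi(-2^(1/3)*y/2), y)


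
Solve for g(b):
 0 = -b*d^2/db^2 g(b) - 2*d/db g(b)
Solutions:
 g(b) = C1 + C2/b


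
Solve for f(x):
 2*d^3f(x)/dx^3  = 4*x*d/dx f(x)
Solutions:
 f(x) = C1 + Integral(C2*airyai(2^(1/3)*x) + C3*airybi(2^(1/3)*x), x)


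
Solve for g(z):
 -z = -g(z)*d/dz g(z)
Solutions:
 g(z) = -sqrt(C1 + z^2)
 g(z) = sqrt(C1 + z^2)


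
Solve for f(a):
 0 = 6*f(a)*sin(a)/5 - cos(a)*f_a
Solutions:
 f(a) = C1/cos(a)^(6/5)


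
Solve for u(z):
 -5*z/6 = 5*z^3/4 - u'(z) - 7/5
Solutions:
 u(z) = C1 + 5*z^4/16 + 5*z^2/12 - 7*z/5


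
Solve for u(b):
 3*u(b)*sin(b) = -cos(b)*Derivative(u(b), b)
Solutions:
 u(b) = C1*cos(b)^3


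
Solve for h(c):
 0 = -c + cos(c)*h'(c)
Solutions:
 h(c) = C1 + Integral(c/cos(c), c)


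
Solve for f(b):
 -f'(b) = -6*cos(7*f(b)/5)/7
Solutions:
 -6*b/7 - 5*log(sin(7*f(b)/5) - 1)/14 + 5*log(sin(7*f(b)/5) + 1)/14 = C1


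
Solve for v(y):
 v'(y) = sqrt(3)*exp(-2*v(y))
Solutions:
 v(y) = log(-sqrt(C1 + 2*sqrt(3)*y))
 v(y) = log(C1 + 2*sqrt(3)*y)/2


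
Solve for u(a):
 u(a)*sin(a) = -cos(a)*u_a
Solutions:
 u(a) = C1*cos(a)


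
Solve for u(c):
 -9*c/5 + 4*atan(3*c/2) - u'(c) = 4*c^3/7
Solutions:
 u(c) = C1 - c^4/7 - 9*c^2/10 + 4*c*atan(3*c/2) - 4*log(9*c^2 + 4)/3


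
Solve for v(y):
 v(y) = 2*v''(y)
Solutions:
 v(y) = C1*exp(-sqrt(2)*y/2) + C2*exp(sqrt(2)*y/2)


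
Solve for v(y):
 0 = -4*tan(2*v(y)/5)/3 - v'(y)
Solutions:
 v(y) = -5*asin(C1*exp(-8*y/15))/2 + 5*pi/2
 v(y) = 5*asin(C1*exp(-8*y/15))/2


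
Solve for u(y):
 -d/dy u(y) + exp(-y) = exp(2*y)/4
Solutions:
 u(y) = C1 - exp(2*y)/8 - exp(-y)


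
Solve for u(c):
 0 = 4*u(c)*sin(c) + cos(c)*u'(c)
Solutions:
 u(c) = C1*cos(c)^4


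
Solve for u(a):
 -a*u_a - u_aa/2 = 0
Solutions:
 u(a) = C1 + C2*erf(a)


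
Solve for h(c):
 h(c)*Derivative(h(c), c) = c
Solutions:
 h(c) = -sqrt(C1 + c^2)
 h(c) = sqrt(C1 + c^2)


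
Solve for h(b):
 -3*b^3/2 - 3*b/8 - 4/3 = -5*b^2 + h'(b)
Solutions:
 h(b) = C1 - 3*b^4/8 + 5*b^3/3 - 3*b^2/16 - 4*b/3


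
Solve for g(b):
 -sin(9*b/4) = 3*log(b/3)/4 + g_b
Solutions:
 g(b) = C1 - 3*b*log(b)/4 + 3*b/4 + 3*b*log(3)/4 + 4*cos(9*b/4)/9


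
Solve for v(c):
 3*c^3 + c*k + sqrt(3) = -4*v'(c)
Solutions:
 v(c) = C1 - 3*c^4/16 - c^2*k/8 - sqrt(3)*c/4


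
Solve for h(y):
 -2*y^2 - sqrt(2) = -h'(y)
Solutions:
 h(y) = C1 + 2*y^3/3 + sqrt(2)*y


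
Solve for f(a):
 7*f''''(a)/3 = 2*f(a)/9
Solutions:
 f(a) = C1*exp(-2^(1/4)*21^(3/4)*a/21) + C2*exp(2^(1/4)*21^(3/4)*a/21) + C3*sin(2^(1/4)*21^(3/4)*a/21) + C4*cos(2^(1/4)*21^(3/4)*a/21)


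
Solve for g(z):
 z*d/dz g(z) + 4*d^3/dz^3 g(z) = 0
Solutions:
 g(z) = C1 + Integral(C2*airyai(-2^(1/3)*z/2) + C3*airybi(-2^(1/3)*z/2), z)


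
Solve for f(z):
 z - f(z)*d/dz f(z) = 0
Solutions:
 f(z) = -sqrt(C1 + z^2)
 f(z) = sqrt(C1 + z^2)


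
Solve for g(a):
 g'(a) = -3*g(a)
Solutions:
 g(a) = C1*exp(-3*a)


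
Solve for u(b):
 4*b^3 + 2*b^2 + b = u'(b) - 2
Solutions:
 u(b) = C1 + b^4 + 2*b^3/3 + b^2/2 + 2*b


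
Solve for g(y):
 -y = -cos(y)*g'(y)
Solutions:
 g(y) = C1 + Integral(y/cos(y), y)


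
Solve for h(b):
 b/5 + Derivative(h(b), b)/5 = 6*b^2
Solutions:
 h(b) = C1 + 10*b^3 - b^2/2


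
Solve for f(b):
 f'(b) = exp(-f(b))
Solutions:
 f(b) = log(C1 + b)


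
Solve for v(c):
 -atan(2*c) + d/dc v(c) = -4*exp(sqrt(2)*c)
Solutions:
 v(c) = C1 + c*atan(2*c) - 2*sqrt(2)*exp(sqrt(2)*c) - log(4*c^2 + 1)/4


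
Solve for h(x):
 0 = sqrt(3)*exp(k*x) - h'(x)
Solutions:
 h(x) = C1 + sqrt(3)*exp(k*x)/k


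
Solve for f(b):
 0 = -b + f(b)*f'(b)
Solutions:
 f(b) = -sqrt(C1 + b^2)
 f(b) = sqrt(C1 + b^2)


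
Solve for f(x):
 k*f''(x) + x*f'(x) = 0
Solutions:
 f(x) = C1 + C2*sqrt(k)*erf(sqrt(2)*x*sqrt(1/k)/2)


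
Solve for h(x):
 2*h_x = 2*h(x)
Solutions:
 h(x) = C1*exp(x)


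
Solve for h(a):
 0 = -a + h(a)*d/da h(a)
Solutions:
 h(a) = -sqrt(C1 + a^2)
 h(a) = sqrt(C1 + a^2)


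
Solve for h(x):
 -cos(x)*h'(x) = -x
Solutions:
 h(x) = C1 + Integral(x/cos(x), x)


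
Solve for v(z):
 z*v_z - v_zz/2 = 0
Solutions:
 v(z) = C1 + C2*erfi(z)


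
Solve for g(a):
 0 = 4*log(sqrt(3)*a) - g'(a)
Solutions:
 g(a) = C1 + 4*a*log(a) - 4*a + a*log(9)


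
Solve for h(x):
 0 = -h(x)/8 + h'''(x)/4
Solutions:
 h(x) = C3*exp(2^(2/3)*x/2) + (C1*sin(2^(2/3)*sqrt(3)*x/4) + C2*cos(2^(2/3)*sqrt(3)*x/4))*exp(-2^(2/3)*x/4)


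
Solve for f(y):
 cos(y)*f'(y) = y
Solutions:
 f(y) = C1 + Integral(y/cos(y), y)


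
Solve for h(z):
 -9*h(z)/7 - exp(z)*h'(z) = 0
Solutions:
 h(z) = C1*exp(9*exp(-z)/7)


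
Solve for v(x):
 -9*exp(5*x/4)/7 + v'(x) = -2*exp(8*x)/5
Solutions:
 v(x) = C1 + 36*exp(5*x/4)/35 - exp(8*x)/20


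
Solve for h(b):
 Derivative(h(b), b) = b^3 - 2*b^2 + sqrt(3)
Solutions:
 h(b) = C1 + b^4/4 - 2*b^3/3 + sqrt(3)*b


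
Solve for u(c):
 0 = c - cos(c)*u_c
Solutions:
 u(c) = C1 + Integral(c/cos(c), c)


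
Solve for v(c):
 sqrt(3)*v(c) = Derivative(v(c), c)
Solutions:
 v(c) = C1*exp(sqrt(3)*c)


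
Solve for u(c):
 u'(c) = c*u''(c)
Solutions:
 u(c) = C1 + C2*c^2


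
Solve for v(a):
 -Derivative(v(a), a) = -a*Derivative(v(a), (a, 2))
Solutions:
 v(a) = C1 + C2*a^2


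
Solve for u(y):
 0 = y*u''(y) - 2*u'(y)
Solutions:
 u(y) = C1 + C2*y^3


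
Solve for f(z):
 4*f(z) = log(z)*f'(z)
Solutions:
 f(z) = C1*exp(4*li(z))


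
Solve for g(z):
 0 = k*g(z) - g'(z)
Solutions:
 g(z) = C1*exp(k*z)


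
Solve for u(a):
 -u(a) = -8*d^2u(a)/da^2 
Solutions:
 u(a) = C1*exp(-sqrt(2)*a/4) + C2*exp(sqrt(2)*a/4)


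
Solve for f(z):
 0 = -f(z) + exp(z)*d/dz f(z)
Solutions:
 f(z) = C1*exp(-exp(-z))


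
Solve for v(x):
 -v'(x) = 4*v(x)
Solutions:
 v(x) = C1*exp(-4*x)


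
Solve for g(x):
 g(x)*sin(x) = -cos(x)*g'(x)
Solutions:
 g(x) = C1*cos(x)


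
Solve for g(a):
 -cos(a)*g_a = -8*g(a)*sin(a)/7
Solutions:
 g(a) = C1/cos(a)^(8/7)


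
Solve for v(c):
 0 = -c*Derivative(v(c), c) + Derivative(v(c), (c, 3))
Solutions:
 v(c) = C1 + Integral(C2*airyai(c) + C3*airybi(c), c)


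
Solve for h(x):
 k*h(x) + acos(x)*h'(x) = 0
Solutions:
 h(x) = C1*exp(-k*Integral(1/acos(x), x))


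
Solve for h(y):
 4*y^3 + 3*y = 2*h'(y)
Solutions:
 h(y) = C1 + y^4/2 + 3*y^2/4


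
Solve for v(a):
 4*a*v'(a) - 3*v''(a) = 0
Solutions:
 v(a) = C1 + C2*erfi(sqrt(6)*a/3)


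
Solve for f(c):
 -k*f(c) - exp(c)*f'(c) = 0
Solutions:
 f(c) = C1*exp(k*exp(-c))


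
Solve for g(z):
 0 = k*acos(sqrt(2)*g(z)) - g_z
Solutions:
 Integral(1/acos(sqrt(2)*_y), (_y, g(z))) = C1 + k*z


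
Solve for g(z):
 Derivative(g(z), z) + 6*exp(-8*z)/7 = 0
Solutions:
 g(z) = C1 + 3*exp(-8*z)/28


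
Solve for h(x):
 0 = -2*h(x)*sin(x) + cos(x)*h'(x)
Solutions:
 h(x) = C1/cos(x)^2


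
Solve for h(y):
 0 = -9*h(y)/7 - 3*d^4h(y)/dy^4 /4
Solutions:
 h(y) = (C1*sin(3^(1/4)*7^(3/4)*y/7) + C2*cos(3^(1/4)*7^(3/4)*y/7))*exp(-3^(1/4)*7^(3/4)*y/7) + (C3*sin(3^(1/4)*7^(3/4)*y/7) + C4*cos(3^(1/4)*7^(3/4)*y/7))*exp(3^(1/4)*7^(3/4)*y/7)


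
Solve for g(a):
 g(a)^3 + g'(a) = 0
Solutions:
 g(a) = -sqrt(2)*sqrt(-1/(C1 - a))/2
 g(a) = sqrt(2)*sqrt(-1/(C1 - a))/2


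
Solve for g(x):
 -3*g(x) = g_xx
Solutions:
 g(x) = C1*sin(sqrt(3)*x) + C2*cos(sqrt(3)*x)


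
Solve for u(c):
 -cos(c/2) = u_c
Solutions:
 u(c) = C1 - 2*sin(c/2)


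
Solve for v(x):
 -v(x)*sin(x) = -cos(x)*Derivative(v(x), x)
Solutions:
 v(x) = C1/cos(x)


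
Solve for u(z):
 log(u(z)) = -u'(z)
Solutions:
 li(u(z)) = C1 - z


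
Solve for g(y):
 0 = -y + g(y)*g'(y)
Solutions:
 g(y) = -sqrt(C1 + y^2)
 g(y) = sqrt(C1 + y^2)


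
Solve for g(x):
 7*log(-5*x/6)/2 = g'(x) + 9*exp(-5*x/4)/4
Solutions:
 g(x) = C1 + 7*x*log(-x)/2 + 7*x*(-log(6) - 1 + log(5))/2 + 9*exp(-5*x/4)/5


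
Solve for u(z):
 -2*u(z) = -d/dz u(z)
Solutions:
 u(z) = C1*exp(2*z)


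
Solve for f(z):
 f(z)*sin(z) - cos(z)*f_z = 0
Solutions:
 f(z) = C1/cos(z)


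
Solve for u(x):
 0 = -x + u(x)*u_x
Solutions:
 u(x) = -sqrt(C1 + x^2)
 u(x) = sqrt(C1 + x^2)


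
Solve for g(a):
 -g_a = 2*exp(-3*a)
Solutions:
 g(a) = C1 + 2*exp(-3*a)/3


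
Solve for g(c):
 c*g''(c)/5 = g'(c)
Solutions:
 g(c) = C1 + C2*c^6


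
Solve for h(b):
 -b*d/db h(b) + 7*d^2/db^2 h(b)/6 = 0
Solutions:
 h(b) = C1 + C2*erfi(sqrt(21)*b/7)


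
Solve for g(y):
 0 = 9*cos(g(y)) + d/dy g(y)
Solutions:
 g(y) = pi - asin((C1 + exp(18*y))/(C1 - exp(18*y)))
 g(y) = asin((C1 + exp(18*y))/(C1 - exp(18*y)))


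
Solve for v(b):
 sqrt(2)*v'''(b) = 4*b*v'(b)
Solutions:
 v(b) = C1 + Integral(C2*airyai(sqrt(2)*b) + C3*airybi(sqrt(2)*b), b)


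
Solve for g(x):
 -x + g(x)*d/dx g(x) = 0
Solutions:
 g(x) = -sqrt(C1 + x^2)
 g(x) = sqrt(C1 + x^2)


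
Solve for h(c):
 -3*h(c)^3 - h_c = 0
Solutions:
 h(c) = -sqrt(2)*sqrt(-1/(C1 - 3*c))/2
 h(c) = sqrt(2)*sqrt(-1/(C1 - 3*c))/2


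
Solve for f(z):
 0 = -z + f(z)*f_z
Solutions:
 f(z) = -sqrt(C1 + z^2)
 f(z) = sqrt(C1 + z^2)


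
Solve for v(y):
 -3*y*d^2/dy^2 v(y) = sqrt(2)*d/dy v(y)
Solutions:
 v(y) = C1 + C2*y^(1 - sqrt(2)/3)


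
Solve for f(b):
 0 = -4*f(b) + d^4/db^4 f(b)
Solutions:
 f(b) = C1*exp(-sqrt(2)*b) + C2*exp(sqrt(2)*b) + C3*sin(sqrt(2)*b) + C4*cos(sqrt(2)*b)


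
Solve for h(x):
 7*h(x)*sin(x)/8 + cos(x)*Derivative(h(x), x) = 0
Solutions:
 h(x) = C1*cos(x)^(7/8)


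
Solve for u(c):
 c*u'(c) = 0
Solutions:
 u(c) = C1


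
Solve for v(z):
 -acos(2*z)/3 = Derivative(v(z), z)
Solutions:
 v(z) = C1 - z*acos(2*z)/3 + sqrt(1 - 4*z^2)/6


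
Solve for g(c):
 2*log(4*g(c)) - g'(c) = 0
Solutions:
 -Integral(1/(log(_y) + 2*log(2)), (_y, g(c)))/2 = C1 - c


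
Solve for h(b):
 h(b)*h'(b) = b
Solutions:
 h(b) = -sqrt(C1 + b^2)
 h(b) = sqrt(C1 + b^2)


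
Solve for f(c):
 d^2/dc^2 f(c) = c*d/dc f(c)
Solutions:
 f(c) = C1 + C2*erfi(sqrt(2)*c/2)


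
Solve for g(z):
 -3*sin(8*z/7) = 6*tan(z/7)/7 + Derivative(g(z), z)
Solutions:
 g(z) = C1 + 6*log(cos(z/7)) + 21*cos(8*z/7)/8


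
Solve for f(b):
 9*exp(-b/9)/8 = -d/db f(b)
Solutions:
 f(b) = C1 + 81*exp(-b/9)/8


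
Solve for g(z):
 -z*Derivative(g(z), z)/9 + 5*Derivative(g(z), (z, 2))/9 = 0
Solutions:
 g(z) = C1 + C2*erfi(sqrt(10)*z/10)


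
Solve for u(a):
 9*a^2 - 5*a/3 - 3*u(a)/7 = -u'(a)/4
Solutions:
 u(a) = C1*exp(12*a/7) + 21*a^2 + 371*a/18 + 2597/216


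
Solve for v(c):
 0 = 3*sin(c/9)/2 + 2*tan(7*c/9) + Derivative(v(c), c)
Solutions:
 v(c) = C1 + 18*log(cos(7*c/9))/7 + 27*cos(c/9)/2


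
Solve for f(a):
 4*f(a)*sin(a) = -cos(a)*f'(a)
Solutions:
 f(a) = C1*cos(a)^4


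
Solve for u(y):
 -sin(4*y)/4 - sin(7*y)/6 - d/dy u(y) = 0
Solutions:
 u(y) = C1 + cos(4*y)/16 + cos(7*y)/42


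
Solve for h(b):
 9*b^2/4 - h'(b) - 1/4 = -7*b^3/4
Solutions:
 h(b) = C1 + 7*b^4/16 + 3*b^3/4 - b/4


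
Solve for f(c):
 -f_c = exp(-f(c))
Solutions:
 f(c) = log(C1 - c)


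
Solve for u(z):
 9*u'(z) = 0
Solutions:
 u(z) = C1


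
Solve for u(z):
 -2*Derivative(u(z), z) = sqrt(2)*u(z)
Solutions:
 u(z) = C1*exp(-sqrt(2)*z/2)


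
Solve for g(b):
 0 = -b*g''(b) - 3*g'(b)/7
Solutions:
 g(b) = C1 + C2*b^(4/7)


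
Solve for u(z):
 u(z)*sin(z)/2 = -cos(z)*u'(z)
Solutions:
 u(z) = C1*sqrt(cos(z))


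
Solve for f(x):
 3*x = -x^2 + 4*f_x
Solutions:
 f(x) = C1 + x^3/12 + 3*x^2/8


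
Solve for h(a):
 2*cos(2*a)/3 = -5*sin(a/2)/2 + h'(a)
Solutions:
 h(a) = C1 + sin(2*a)/3 - 5*cos(a/2)


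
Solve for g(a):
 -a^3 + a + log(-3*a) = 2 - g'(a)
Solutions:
 g(a) = C1 + a^4/4 - a^2/2 - a*log(-a) + a*(3 - log(3))


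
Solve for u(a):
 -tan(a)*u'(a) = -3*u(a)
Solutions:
 u(a) = C1*sin(a)^3


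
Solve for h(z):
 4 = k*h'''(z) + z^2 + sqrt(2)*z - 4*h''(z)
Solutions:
 h(z) = C1 + C2*z + C3*exp(4*z/k) + z^4/48 + z^3*(k + 2*sqrt(2))/48 + z^2*(k^2 + 2*sqrt(2)*k - 32)/64


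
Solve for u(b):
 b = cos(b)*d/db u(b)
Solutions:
 u(b) = C1 + Integral(b/cos(b), b)


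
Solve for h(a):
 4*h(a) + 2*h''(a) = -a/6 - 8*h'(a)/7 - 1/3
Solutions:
 h(a) = -a/24 + (C1*sin(sqrt(94)*a/7) + C2*cos(sqrt(94)*a/7))*exp(-2*a/7) - 1/14


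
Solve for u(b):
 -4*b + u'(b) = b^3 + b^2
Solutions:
 u(b) = C1 + b^4/4 + b^3/3 + 2*b^2


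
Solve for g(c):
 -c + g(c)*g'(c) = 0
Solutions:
 g(c) = -sqrt(C1 + c^2)
 g(c) = sqrt(C1 + c^2)


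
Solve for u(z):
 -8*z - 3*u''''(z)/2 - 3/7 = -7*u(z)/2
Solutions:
 u(z) = C1*exp(-3^(3/4)*7^(1/4)*z/3) + C2*exp(3^(3/4)*7^(1/4)*z/3) + C3*sin(3^(3/4)*7^(1/4)*z/3) + C4*cos(3^(3/4)*7^(1/4)*z/3) + 16*z/7 + 6/49


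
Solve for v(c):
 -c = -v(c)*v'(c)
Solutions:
 v(c) = -sqrt(C1 + c^2)
 v(c) = sqrt(C1 + c^2)


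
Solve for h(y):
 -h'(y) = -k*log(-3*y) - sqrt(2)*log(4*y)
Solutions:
 h(y) = C1 + y*(k + sqrt(2))*log(y) + y*(-k + k*log(3) + I*pi*k - sqrt(2) + 2*sqrt(2)*log(2))


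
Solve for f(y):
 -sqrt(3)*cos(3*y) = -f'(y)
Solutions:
 f(y) = C1 + sqrt(3)*sin(3*y)/3


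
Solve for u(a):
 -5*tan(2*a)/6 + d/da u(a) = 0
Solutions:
 u(a) = C1 - 5*log(cos(2*a))/12


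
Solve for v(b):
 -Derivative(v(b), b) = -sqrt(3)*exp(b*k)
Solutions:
 v(b) = C1 + sqrt(3)*exp(b*k)/k


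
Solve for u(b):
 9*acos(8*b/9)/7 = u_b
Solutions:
 u(b) = C1 + 9*b*acos(8*b/9)/7 - 9*sqrt(81 - 64*b^2)/56


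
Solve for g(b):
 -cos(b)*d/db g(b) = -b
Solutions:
 g(b) = C1 + Integral(b/cos(b), b)


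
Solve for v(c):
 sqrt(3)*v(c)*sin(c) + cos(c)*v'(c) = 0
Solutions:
 v(c) = C1*cos(c)^(sqrt(3))


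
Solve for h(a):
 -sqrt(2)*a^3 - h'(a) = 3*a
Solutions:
 h(a) = C1 - sqrt(2)*a^4/4 - 3*a^2/2


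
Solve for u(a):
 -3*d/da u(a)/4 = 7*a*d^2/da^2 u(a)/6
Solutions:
 u(a) = C1 + C2*a^(5/14)


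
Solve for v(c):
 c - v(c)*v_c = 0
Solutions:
 v(c) = -sqrt(C1 + c^2)
 v(c) = sqrt(C1 + c^2)


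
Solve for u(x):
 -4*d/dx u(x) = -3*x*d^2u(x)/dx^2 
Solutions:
 u(x) = C1 + C2*x^(7/3)


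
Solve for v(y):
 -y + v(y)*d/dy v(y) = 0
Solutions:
 v(y) = -sqrt(C1 + y^2)
 v(y) = sqrt(C1 + y^2)


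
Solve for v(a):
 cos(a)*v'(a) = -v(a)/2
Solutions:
 v(a) = C1*(sin(a) - 1)^(1/4)/(sin(a) + 1)^(1/4)


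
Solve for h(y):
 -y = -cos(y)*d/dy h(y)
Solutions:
 h(y) = C1 + Integral(y/cos(y), y)


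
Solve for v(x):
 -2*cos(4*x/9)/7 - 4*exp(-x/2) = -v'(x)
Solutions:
 v(x) = C1 + 9*sin(4*x/9)/14 - 8*exp(-x/2)


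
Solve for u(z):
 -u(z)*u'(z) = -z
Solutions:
 u(z) = -sqrt(C1 + z^2)
 u(z) = sqrt(C1 + z^2)


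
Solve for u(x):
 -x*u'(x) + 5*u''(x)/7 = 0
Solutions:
 u(x) = C1 + C2*erfi(sqrt(70)*x/10)


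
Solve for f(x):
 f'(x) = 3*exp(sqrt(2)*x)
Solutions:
 f(x) = C1 + 3*sqrt(2)*exp(sqrt(2)*x)/2


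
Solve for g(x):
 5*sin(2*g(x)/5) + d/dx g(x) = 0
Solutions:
 5*x + 5*log(cos(2*g(x)/5) - 1)/4 - 5*log(cos(2*g(x)/5) + 1)/4 = C1


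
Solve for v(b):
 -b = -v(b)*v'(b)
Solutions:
 v(b) = -sqrt(C1 + b^2)
 v(b) = sqrt(C1 + b^2)


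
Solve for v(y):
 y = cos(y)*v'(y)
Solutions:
 v(y) = C1 + Integral(y/cos(y), y)


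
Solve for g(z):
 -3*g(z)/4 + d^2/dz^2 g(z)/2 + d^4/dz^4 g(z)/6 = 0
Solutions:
 g(z) = C1*exp(-sqrt(6)*z*sqrt(-1 + sqrt(3))/2) + C2*exp(sqrt(6)*z*sqrt(-1 + sqrt(3))/2) + C3*sin(sqrt(6)*z*sqrt(1 + sqrt(3))/2) + C4*cos(sqrt(6)*z*sqrt(1 + sqrt(3))/2)


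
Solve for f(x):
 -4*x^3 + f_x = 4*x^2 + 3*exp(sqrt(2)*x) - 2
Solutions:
 f(x) = C1 + x^4 + 4*x^3/3 - 2*x + 3*sqrt(2)*exp(sqrt(2)*x)/2


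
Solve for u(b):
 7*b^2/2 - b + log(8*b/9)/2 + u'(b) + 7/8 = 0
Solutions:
 u(b) = C1 - 7*b^3/6 + b^2/2 - b*log(b)/2 - 3*b*log(2)/2 - 3*b/8 + b*log(3)


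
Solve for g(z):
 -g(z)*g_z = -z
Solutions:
 g(z) = -sqrt(C1 + z^2)
 g(z) = sqrt(C1 + z^2)


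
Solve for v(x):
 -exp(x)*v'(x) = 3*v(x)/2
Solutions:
 v(x) = C1*exp(3*exp(-x)/2)


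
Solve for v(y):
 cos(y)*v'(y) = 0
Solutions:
 v(y) = C1


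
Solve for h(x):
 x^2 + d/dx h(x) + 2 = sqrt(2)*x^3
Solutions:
 h(x) = C1 + sqrt(2)*x^4/4 - x^3/3 - 2*x


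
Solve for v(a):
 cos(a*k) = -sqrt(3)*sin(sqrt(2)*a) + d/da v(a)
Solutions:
 v(a) = C1 - sqrt(6)*cos(sqrt(2)*a)/2 + sin(a*k)/k


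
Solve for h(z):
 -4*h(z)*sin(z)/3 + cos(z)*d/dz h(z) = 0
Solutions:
 h(z) = C1/cos(z)^(4/3)


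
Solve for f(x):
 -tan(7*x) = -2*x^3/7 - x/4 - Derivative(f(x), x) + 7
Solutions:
 f(x) = C1 - x^4/14 - x^2/8 + 7*x - log(cos(7*x))/7


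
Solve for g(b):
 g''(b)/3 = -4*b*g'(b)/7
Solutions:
 g(b) = C1 + C2*erf(sqrt(42)*b/7)


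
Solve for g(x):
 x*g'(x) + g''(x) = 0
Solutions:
 g(x) = C1 + C2*erf(sqrt(2)*x/2)


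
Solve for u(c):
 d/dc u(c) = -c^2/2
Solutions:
 u(c) = C1 - c^3/6


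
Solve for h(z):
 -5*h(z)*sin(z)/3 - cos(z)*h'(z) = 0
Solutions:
 h(z) = C1*cos(z)^(5/3)


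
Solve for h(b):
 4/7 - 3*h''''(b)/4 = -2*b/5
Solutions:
 h(b) = C1 + C2*b + C3*b^2 + C4*b^3 + b^5/225 + 2*b^4/63


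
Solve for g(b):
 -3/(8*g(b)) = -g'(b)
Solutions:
 g(b) = -sqrt(C1 + 3*b)/2
 g(b) = sqrt(C1 + 3*b)/2


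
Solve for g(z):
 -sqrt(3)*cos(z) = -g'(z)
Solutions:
 g(z) = C1 + sqrt(3)*sin(z)


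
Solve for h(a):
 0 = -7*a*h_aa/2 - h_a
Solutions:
 h(a) = C1 + C2*a^(5/7)


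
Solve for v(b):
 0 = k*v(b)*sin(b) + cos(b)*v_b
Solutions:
 v(b) = C1*exp(k*log(cos(b)))


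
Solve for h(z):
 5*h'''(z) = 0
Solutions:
 h(z) = C1 + C2*z + C3*z^2


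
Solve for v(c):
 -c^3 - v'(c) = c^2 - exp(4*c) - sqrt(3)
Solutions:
 v(c) = C1 - c^4/4 - c^3/3 + sqrt(3)*c + exp(4*c)/4


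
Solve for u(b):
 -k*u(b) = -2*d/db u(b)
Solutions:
 u(b) = C1*exp(b*k/2)


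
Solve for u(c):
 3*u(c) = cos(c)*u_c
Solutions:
 u(c) = C1*(sin(c) + 1)^(3/2)/(sin(c) - 1)^(3/2)


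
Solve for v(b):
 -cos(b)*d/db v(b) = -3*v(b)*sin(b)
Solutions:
 v(b) = C1/cos(b)^3


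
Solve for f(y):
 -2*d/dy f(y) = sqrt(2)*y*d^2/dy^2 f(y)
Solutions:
 f(y) = C1 + C2*y^(1 - sqrt(2))


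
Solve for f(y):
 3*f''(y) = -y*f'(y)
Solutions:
 f(y) = C1 + C2*erf(sqrt(6)*y/6)


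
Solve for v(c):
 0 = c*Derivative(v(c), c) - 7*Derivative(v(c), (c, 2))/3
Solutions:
 v(c) = C1 + C2*erfi(sqrt(42)*c/14)


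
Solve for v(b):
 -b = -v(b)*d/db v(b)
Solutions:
 v(b) = -sqrt(C1 + b^2)
 v(b) = sqrt(C1 + b^2)
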